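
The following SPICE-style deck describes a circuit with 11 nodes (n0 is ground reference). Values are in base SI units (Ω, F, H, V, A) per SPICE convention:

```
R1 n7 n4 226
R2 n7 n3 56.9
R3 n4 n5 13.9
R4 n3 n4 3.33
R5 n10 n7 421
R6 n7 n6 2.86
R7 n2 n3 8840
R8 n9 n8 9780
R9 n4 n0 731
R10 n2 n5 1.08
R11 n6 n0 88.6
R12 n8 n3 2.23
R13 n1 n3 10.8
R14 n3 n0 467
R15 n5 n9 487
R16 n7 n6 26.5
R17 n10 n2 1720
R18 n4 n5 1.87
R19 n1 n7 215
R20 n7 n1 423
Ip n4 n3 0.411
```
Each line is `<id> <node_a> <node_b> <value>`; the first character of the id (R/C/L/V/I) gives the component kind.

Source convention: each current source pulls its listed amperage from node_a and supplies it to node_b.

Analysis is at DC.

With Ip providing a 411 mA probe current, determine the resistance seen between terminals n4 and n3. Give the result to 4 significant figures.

R_eq = 3.273 Ω

Element admittances at DC:
  Y(R1) = 0.004425 S between n7,n4
  Y(R2) = 0.01757 S between n7,n3
  Y(R3) = 0.07194 S between n4,n5
  Y(R4) = 0.3003 S between n3,n4
  Y(R5) = 0.002375 S between n10,n7
  Y(R6) = 0.3497 S between n7,n6
  Y(R7) = 0.0001131 S between n2,n3
  Y(R8) = 0.0001022 S between n9,n8
  Y(R9) = 0.001368 S between n4,n0
  Y(R10) = 0.9259 S between n2,n5
  Y(R11) = 0.01129 S between n6,n0
  Y(R12) = 0.4484 S between n8,n3
  Y(R13) = 0.09259 S between n1,n3
  Y(R14) = 0.002141 S between n3,n0
  Y(R15) = 0.002053 S between n5,n9
  Y(R16) = 0.03774 S between n7,n6
  Y(R17) = 0.0005814 S between n10,n2
  Y(R18) = 0.5348 S between n4,n5
  Y(R19) = 0.004651 S between n1,n7
  Y(R20) = 0.002364 S between n7,n1
  Ip: injects 0.411 A into n3 (from n4)
Assemble and solve the 10×10 MNA system:
  V(n1)=0.3003  V(n2)=-1.025  V(n3)=0.3180  V(n4)=-1.027  V(n5)=-1.026  V(n6)=0.06417  V(n7)=0.06604  V(n8)=0.3177  V(n9)=-0.9622  V(n10)=-0.1485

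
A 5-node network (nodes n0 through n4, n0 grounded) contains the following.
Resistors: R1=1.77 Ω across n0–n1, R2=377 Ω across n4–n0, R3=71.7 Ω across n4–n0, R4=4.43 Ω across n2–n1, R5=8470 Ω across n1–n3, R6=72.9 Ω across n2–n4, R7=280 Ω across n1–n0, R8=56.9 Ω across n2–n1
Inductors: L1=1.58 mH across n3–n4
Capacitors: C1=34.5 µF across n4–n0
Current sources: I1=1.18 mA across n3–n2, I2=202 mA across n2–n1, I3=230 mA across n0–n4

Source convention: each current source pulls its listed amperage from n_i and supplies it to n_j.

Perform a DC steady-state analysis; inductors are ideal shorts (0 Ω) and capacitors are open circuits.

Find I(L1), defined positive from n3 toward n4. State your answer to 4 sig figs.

MNA unknowns: 4 node voltages V₁..V_4 plus 1 source current (L1)
R1: Y=0.5650 on G[0,1]
R2: Y=0.002653 on G[4,0]
R3: Y=0.01395 on G[4,0]
R4: Y=0.2257 on G[2,1]
L1: row V3−V4=0, i_L1 at 3,4
C1: Y=0.000 on G[4,0]
I1: z[3]−=0.00118, z[2]+=0.00118
R5: Y=0.0001181 on G[1,3]
R6: Y=0.01372 on G[2,4]
R7: Y=0.003571 on G[1,0]
I2: z[2]−=0.202, z[1]+=0.202
R8: Y=0.01757 on G[2,1]
I3: z[0]−=0.23, z[4]+=0.23
solve → V1=0.1877, V2=-0.2073, V3=7.426, V4=7.426
aux → i_L1=-0.002035

-0.002035 A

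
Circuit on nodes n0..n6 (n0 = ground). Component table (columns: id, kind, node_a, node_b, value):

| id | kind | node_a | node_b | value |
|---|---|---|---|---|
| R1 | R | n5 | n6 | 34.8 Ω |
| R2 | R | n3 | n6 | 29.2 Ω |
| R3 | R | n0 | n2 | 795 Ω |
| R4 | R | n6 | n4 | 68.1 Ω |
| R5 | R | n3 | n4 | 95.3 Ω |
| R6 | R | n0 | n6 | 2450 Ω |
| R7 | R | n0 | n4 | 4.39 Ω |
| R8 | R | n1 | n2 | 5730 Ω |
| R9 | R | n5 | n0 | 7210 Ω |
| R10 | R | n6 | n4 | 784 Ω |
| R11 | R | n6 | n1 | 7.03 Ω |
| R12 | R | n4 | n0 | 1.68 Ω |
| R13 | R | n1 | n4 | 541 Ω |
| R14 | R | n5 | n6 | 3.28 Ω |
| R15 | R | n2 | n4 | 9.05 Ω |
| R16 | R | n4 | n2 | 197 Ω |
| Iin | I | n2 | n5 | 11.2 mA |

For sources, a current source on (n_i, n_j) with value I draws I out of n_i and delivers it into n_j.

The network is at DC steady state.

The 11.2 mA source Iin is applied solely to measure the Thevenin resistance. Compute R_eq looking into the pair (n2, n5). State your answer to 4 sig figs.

R_eq = 49.09 Ω

Element admittances at DC:
  Y(R1) = 0.02874 S between n5,n6
  Y(R2) = 0.03425 S between n3,n6
  Y(R3) = 0.001258 S between n0,n2
  Y(R4) = 0.01468 S between n6,n4
  Y(R5) = 0.01049 S between n3,n4
  Y(R6) = 0.0004082 S between n0,n6
  Y(R7) = 0.2278 S between n0,n4
  Y(R8) = 0.0001745 S between n1,n2
  Y(R9) = 0.0001387 S between n5,n0
  Y(R10) = 0.001276 S between n6,n4
  Y(R11) = 0.1422 S between n6,n1
  Y(R12) = 0.5952 S between n4,n0
  Y(R13) = 0.001848 S between n1,n4
  Y(R14) = 0.3049 S between n5,n6
  Y(R15) = 0.1105 S between n2,n4
  Y(R16) = 0.005076 S between n4,n2
  Iin: injects 0.0112 A into n5 (from n2)
Assemble and solve the 6×6 MNA system:
  V(n1)=0.4152  V(n2)=-0.09524  V(n3)=0.3224  V(n4)=-0.0001399  V(n5)=0.4546  V(n6)=0.4212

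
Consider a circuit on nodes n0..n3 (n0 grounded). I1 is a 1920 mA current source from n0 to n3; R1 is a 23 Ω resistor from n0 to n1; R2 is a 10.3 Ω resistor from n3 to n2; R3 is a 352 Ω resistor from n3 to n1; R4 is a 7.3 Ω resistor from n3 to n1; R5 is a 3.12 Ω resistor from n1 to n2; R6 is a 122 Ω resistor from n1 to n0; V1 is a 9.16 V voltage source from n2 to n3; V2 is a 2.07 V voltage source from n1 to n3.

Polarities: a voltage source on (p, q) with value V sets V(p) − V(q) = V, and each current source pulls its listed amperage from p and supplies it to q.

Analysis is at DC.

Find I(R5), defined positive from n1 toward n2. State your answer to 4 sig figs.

-2.272 A

Apply KCL at each of the 3 non-ground nodes and solve the resulting linear system.
Node n1: branches {R1, R3, R4, R5, R6, V2} → V_1 = 37.16
Node n2: branches {R2, R5, V1} → V_2 = 44.25
Node n3: branches {I1, R2, R3, R4, V1, V2} → V_3 = 35.09
Source currents: i(V1)=-3.162, i(V2)=0.06299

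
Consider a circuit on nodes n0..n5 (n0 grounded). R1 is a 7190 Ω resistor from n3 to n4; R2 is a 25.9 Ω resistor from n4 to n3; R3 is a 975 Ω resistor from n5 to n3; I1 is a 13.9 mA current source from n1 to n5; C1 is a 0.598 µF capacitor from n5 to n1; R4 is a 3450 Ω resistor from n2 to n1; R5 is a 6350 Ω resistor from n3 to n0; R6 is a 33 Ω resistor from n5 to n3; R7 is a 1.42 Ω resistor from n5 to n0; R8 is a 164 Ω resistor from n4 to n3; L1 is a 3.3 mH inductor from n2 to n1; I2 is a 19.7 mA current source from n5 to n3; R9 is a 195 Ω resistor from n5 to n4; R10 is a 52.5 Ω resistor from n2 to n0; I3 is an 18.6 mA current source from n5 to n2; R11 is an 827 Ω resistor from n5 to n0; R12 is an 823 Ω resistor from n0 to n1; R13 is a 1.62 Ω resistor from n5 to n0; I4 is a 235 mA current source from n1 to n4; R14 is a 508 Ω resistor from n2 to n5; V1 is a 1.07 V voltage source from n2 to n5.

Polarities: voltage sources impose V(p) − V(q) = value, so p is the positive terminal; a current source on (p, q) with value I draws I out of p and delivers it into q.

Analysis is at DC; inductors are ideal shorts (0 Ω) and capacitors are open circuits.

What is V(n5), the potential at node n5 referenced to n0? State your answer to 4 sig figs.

-0.01689 V

Element admittances at DC:
  Y(R1) = 0.0001391 S between n3,n4
  Y(R2) = 0.03861 S between n4,n3
  Y(R3) = 0.001026 S between n5,n3
  I1: injects 0.0139 A into n5 (from n1)
  Y(C1) = 0.000 S between n5,n1
  Y(R4) = 0.0002899 S between n2,n1
  Y(R5) = 0.0001575 S between n3,n0
  Y(R6) = 0.03030 S between n5,n3
  Y(R7) = 0.7042 S between n5,n0
  Y(R8) = 0.006098 S between n4,n3
  L1: short n2↔n1 (DC inductor)
  I2: injects 0.0197 A into n3 (from n5)
  Y(R9) = 0.005128 S between n5,n4
  Y(R10) = 0.01905 S between n2,n0
  I3: injects 0.0186 A into n2 (from n5)
  Y(R11) = 0.001209 S between n5,n0
  Y(R12) = 0.001215 S between n0,n1
  Y(R13) = 0.6173 S between n5,n0
  I4: injects 0.235 A into n4 (from n1)
  Y(R14) = 0.001969 S between n2,n5
  V1: constraint V(n2)−V(n5) = 1.07
Assemble and solve the 7×7 MNA system:
  V(n1)=1.053  V(n2)=1.053  V(n3)=6.373  V(n4)=10.42  V(n5)=-0.01689
  i(L1)=0.2502  i(V1)=-0.2537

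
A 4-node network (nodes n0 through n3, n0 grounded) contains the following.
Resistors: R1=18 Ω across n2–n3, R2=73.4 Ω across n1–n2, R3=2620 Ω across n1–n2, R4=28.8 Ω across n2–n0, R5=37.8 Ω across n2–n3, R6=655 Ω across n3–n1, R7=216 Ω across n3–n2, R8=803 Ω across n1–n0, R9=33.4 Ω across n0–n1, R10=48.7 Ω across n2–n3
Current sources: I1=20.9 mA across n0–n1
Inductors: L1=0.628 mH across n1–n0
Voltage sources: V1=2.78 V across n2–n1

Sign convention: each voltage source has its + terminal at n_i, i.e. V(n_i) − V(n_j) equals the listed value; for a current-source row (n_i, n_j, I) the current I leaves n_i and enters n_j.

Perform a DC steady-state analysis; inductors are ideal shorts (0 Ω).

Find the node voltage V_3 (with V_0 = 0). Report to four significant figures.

2.741 V

Element admittances at DC:
  Y(R1) = 0.05556 S between n2,n3
  Y(R2) = 0.01362 S between n1,n2
  Y(R3) = 0.0003817 S between n1,n2
  I1: injects 0.0209 A into n1 (from n0)
  Y(R4) = 0.03472 S between n2,n0
  Y(R5) = 0.02646 S between n2,n3
  Y(R6) = 0.001527 S between n3,n1
  Y(R7) = 0.004630 S between n3,n2
  Y(R8) = 0.001245 S between n1,n0
  Y(R9) = 0.02994 S between n0,n1
  Y(R10) = 0.02053 S between n2,n3
  L1: short n1↔n0 (DC inductor)
  V1: constraint V(n2)−V(n1) = 2.78
Assemble and solve the 5×5 MNA system:
  V(n1)=0.000  V(n2)=2.780  V(n3)=2.741
  i(L1)=-0.07563  i(V1)=-0.1396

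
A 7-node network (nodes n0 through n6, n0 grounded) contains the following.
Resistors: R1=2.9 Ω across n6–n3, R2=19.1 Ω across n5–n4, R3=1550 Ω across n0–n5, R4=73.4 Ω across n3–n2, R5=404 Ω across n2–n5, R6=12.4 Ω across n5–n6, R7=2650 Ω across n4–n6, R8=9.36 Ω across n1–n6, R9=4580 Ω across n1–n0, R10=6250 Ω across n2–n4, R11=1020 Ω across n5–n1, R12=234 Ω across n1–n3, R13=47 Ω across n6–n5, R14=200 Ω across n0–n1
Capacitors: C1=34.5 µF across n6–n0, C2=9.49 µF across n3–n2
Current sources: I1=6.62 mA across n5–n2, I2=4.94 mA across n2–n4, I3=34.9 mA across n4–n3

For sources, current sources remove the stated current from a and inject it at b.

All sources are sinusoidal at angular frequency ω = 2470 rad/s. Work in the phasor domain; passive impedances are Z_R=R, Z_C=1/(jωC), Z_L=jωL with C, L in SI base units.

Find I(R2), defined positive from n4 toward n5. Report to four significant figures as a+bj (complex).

-0.02946-1.811e-06j A

MNA unknowns: 6 node voltages V₁..V_6
R1: Y=0.3448+0.000j on G[6,3]
R2: Y=0.05236+0.000j on G[5,4]
C1: Y=0.000+0.08521j on G[6,0]
R3: Y=0.0006452+0.000j on G[0,5]
C2: Y=0.000+0.02344j on G[3,2]
R4: Y=0.01362+0.000j on G[3,2]
R5: Y=0.002475+0.000j on G[2,5]
R6: Y=0.08065+0.000j on G[5,6]
R7: Y=0.0003774+0.000j on G[4,6]
R8: Y=0.1068+0.000j on G[1,6]
R9: Y=0.0002183+0.000j on G[1,0]
R10: Y=0.0001600+0.000j on G[2,4]
I1: z[5]−=0.00662, z[2]+=0.00662
R11: Y=0.0009804+0.000j on G[5,1]
R12: Y=0.004274+0.000j on G[1,3]
I2: z[2]−=0.00494, z[4]+=0.00494
R13: Y=0.02128+0.000j on G[6,5]
R14: Y=0.005000+0.000j on G[0,1]
I3: z[4]−=0.0349, z[3]+=0.0349
solve → V1=0.001022-0.002381j, V2=0.1100-0.01490j, V3=0.1013-0.002400j, V4=-0.9002-0.002818j, V5=-0.3376-0.002784j, V6=0.0001669-0.002493j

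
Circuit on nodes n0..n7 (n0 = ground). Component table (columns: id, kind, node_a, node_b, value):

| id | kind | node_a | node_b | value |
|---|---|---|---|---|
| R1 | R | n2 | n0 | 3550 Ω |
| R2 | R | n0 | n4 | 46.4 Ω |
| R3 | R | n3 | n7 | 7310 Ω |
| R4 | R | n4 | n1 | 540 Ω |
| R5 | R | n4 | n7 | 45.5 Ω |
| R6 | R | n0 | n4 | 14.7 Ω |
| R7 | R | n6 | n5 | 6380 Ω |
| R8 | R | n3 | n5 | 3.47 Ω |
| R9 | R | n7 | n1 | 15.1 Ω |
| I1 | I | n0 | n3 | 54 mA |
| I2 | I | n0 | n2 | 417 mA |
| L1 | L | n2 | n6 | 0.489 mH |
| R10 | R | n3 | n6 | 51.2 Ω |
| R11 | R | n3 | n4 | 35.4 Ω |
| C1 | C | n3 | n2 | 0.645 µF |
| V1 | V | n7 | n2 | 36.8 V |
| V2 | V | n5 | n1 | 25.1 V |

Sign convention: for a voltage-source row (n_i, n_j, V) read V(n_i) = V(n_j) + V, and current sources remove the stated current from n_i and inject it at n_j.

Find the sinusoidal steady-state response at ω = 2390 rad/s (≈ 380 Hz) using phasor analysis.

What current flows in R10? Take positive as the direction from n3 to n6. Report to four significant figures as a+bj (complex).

0.8128-0.02900j A

MNA unknowns: 7 node voltages V₁..V_7 plus 2 source currents (V1, V2)
R1: Y=0.0002817+0.000j on G[2,0]
R2: Y=0.02155+0.000j on G[0,4]
R3: Y=0.0001368+0.000j on G[3,7]
R4: Y=0.001852+0.000j on G[4,1]
R5: Y=0.02198+0.000j on G[4,7]
R6: Y=0.06803+0.000j on G[0,4]
R7: Y=0.0001567+0.000j on G[6,5]
R8: Y=0.2882+0.000j on G[3,5]
R9: Y=0.06623+0.000j on G[7,1]
I1: z[0]−=0.054, z[3]+=0.054
I2: z[0]−=0.417, z[2]+=0.417
L1: Y=0.000-0.8556j on G[2,6]
R10: Y=0.01953+0.000j on G[3,6]
R11: Y=0.02825+0.000j on G[3,4]
C1: Y=0.000+0.001542j on G[3,2]
V1: row V7−V2=36.8, i_V1 at 7,2
V2: row V5−V1=25.1, i_V2 at 5,1
solve → V1=-3.974-0.1286j, V2=-24.34+0.2982j, V3=17.31-0.2282j, V4=5.334-0.0009376j, V5=21.13-0.1286j, V6=-24.30+1.256j, V7=12.46+0.2982j
aux → i_V1=-1.245-0.03491j, i_V2=-1.106-0.02850j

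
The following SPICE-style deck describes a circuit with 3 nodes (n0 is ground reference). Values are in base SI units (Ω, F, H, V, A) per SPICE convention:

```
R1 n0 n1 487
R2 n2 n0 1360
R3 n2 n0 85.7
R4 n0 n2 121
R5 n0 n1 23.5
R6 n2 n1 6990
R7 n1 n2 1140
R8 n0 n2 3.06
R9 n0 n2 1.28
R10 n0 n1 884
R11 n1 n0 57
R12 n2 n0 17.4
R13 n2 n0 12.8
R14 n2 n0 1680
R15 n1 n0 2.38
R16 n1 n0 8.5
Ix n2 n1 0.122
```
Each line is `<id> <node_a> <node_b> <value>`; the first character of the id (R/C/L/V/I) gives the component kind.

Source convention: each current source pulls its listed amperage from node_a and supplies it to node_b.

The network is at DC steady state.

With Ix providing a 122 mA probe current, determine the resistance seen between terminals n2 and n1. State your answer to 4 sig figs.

Element admittances at DC:
  Y(R1) = 0.002053 S between n0,n1
  Y(R2) = 0.0007353 S between n2,n0
  Y(R3) = 0.01167 S between n2,n0
  Y(R4) = 0.008264 S between n0,n2
  Y(R5) = 0.04255 S between n0,n1
  Y(R6) = 0.0001431 S between n2,n1
  Y(R7) = 0.0008772 S between n1,n2
  Y(R8) = 0.3268 S between n0,n2
  Y(R9) = 0.7812 S between n0,n2
  Y(R10) = 0.001131 S between n0,n1
  Y(R11) = 0.01754 S between n1,n0
  Y(R12) = 0.05747 S between n2,n0
  Y(R13) = 0.07812 S between n2,n0
  Y(R14) = 0.0005952 S between n2,n0
  Y(R15) = 0.4202 S between n1,n0
  Y(R16) = 0.1176 S between n1,n0
  Ix: injects 0.122 A into n1 (from n2)
Assemble and solve the 2×2 MNA system:
  V(n1)=0.2025  V(n2)=-0.09621

R_eq = 2.448 Ω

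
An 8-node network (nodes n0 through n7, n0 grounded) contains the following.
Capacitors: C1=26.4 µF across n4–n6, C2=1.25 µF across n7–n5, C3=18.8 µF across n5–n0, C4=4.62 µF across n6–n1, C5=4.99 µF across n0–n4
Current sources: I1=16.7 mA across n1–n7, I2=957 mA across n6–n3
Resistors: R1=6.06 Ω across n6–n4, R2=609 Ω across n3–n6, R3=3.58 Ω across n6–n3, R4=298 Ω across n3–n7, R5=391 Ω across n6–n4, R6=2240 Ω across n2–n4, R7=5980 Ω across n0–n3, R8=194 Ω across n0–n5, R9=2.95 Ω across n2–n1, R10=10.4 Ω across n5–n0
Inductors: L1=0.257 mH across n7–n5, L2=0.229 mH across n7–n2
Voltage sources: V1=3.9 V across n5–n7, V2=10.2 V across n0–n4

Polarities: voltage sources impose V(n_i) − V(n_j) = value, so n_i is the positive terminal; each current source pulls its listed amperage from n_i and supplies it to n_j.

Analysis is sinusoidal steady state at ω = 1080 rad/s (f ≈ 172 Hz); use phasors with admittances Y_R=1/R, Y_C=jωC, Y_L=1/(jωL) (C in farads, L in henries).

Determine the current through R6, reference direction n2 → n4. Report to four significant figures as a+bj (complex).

0.002733-0.0001108j A

Apply KCL at each of the 7 non-ground nodes and solve the resulting linear system.
Node n1: branches {I1, C4, R9} → V_1 = -4.134-0.3360j
Node n2: branches {R6, L2, R9} → V_2 = -4.078-0.2482j
Node n3: branches {R2, R3, R4, I2, R7} → V_3 = -6.660+0.1481j
Node n4: branches {C1, R1, R5, R6, C5, V2} → V_4 = -10.20+0.000j
Node n5: branches {C2, C3, L1, R8, R10, V1} → V_5 = -0.1850-0.2428j
Node n6: branches {C1, R1, R2, R3, C4, R5, I2} → V_6 = -10.10+0.1529j
Node n7: branches {I1, C2, L1, R4, L2, V1} → V_7 = -4.085-0.2428j
Source currents: i(V1)=0.01381+14.07j, i(V2)=-0.01493-0.08330j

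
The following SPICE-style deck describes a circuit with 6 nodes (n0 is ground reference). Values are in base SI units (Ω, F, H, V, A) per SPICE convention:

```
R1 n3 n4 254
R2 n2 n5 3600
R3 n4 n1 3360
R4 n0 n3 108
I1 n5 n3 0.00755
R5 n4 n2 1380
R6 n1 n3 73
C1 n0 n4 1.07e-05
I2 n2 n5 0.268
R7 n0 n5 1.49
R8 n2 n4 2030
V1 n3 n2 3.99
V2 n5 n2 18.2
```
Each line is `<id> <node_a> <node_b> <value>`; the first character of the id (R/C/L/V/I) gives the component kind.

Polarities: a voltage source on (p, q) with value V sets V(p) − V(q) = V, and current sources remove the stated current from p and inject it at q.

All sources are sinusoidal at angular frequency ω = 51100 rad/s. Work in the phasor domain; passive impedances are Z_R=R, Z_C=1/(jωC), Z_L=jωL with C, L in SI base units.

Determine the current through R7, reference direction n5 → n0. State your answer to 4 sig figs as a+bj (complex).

Apply KCL at each of the 5 non-ground nodes and solve the resulting linear system.
Node n1: branches {R3, R6} → V_1 = -13.60+0.004277j
Node n2: branches {R2, R5, I2, R8, V1, V2} → V_2 = -17.89+0.001169j
Node n3: branches {R1, R4, I1, R6, V1} → V_3 = -13.90+0.001169j
Node n4: branches {R1, R3, R5, C1, R8} → V_4 = -0.001455+0.1473j
Node n5: branches {R2, I1, I2, R7, V2} → V_5 = 0.3117+0.001169j
Source currents: i(V1)=0.1950+0.0006070j, i(V2)=0.04617-0.0007849j

0.2092+0.0007849j A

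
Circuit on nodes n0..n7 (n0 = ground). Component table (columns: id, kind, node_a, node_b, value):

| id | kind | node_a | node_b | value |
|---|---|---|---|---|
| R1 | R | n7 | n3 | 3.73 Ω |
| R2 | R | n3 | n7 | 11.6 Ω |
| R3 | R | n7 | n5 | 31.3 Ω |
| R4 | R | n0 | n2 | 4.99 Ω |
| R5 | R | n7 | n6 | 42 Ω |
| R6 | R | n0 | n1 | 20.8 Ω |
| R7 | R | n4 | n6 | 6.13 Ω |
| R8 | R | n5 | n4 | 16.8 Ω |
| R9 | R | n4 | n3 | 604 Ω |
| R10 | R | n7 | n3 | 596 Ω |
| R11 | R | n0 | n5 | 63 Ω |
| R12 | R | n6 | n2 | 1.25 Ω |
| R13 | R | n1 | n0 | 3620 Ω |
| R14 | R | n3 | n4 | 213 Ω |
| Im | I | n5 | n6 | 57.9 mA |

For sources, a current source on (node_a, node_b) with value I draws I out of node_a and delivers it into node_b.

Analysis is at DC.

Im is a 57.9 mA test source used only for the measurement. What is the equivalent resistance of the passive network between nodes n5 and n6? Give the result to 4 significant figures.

Apply KCL at each of the 7 non-ground nodes and solve the resulting linear system.
Node n1: branches {R6, R13} → V_1 = 0.000
Node n2: branches {R4, R12} → V_2 = 0.05779
Node n3: branches {R1, R2, R9, R10, R14} → V_3 = -0.3594
Node n4: branches {R7, R8, R9, R14} → V_4 = -0.1481
Node n5: branches {R3, R8, R11, Im} → V_5 = -0.7296
Node n6: branches {R5, R7, R12, Im} → V_6 = 0.07226
Node n7: branches {R1, R2, R3, R5, R10} → V_7 = -0.3631

R_eq = 13.85 Ω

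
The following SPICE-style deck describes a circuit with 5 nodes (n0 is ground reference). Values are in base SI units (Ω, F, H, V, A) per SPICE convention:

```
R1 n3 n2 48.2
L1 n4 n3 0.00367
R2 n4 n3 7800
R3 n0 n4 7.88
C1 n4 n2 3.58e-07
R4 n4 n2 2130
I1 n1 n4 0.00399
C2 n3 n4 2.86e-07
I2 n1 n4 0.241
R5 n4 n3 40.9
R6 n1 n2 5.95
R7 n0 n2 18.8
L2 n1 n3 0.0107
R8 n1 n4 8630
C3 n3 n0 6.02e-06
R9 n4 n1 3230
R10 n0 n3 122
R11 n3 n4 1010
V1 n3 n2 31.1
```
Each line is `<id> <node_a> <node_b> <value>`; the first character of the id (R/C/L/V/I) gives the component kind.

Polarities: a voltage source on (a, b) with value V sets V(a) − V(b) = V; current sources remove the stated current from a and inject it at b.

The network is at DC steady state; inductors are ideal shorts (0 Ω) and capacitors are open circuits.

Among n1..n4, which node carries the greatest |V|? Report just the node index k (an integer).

2

Element admittances at DC:
  Y(R1) = 0.02075 S between n3,n2
  L1: short n4↔n3 (DC inductor)
  Y(R2) = 0.0001282 S between n4,n3
  Y(R3) = 0.1269 S between n0,n4
  Y(C1) = 0.000 S between n4,n2
  Y(R4) = 0.0004695 S between n4,n2
  I1: injects 0.00399 A into n4 (from n1)
  Y(C2) = 0.000 S between n3,n4
  I2: injects 0.241 A into n4 (from n1)
  Y(R5) = 0.02445 S between n4,n3
  Y(R6) = 0.1681 S between n1,n2
  Y(R7) = 0.05319 S between n0,n2
  L2: short n1↔n3 (DC inductor)
  Y(R8) = 0.0001159 S between n1,n4
  Y(C3) = 0.000 S between n3,n0
  Y(R9) = 0.0003096 S between n4,n1
  Y(R10) = 0.008197 S between n0,n3
  Y(R11) = 0.0009901 S between n3,n4
  V1: constraint V(n3)−V(n2) = 31.1
Assemble and solve the 7×7 MNA system:
  V(n1)=8.786  V(n2)=-22.31  V(n3)=8.786  V(n4)=8.786
  i(L1)=-0.8845  i(L2)=-5.472  i(V1)=-7.074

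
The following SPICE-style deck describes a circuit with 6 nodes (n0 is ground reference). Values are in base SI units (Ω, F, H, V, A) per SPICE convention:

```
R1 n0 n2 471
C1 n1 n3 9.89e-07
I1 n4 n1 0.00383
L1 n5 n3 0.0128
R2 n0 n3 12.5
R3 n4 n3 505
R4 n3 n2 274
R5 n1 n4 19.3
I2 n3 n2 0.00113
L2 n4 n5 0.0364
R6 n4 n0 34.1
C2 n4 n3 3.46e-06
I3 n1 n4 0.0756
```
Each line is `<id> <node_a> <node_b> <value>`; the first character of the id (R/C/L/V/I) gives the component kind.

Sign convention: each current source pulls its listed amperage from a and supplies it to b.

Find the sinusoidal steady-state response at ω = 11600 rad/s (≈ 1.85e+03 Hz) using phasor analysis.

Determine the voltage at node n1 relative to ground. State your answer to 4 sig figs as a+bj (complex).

-1.124+0.2848j V

Element admittances at ω=11600 rad/s:
  Y(R1) = 0.002123+0.000j S between n0,n2
  Y(C1) = 0.000+0.01147j S between n1,n3
  I1: injects 0.00383 A into n1 (from n4)
  Y(L1) = 0.000-0.006735j S between n5,n3
  Y(R2) = 0.08000+0.000j S between n0,n3
  Y(R3) = 0.001980+0.000j S between n4,n3
  Y(R4) = 0.003650+0.000j S between n3,n2
  Y(R5) = 0.05181+0.000j S between n1,n4
  I2: injects 0.00113 A into n2 (from n3)
  Y(L2) = 0.000-0.002368j S between n4,n5
  Y(R6) = 0.02933+0.000j S between n4,n0
  Y(C2) = 0.000+0.04014j S between n4,n3
  I3: injects 0.0756 A into n4 (from n1)
Assemble and solve the 5×5 MNA system:
  V(n1)=-1.124+0.2848j  V(n2)=0.1482-0.01199j  V(n3)=-0.07516-0.01897j  V(n4)=0.1943+0.05261j  V(n5)=-0.005055-0.0003453j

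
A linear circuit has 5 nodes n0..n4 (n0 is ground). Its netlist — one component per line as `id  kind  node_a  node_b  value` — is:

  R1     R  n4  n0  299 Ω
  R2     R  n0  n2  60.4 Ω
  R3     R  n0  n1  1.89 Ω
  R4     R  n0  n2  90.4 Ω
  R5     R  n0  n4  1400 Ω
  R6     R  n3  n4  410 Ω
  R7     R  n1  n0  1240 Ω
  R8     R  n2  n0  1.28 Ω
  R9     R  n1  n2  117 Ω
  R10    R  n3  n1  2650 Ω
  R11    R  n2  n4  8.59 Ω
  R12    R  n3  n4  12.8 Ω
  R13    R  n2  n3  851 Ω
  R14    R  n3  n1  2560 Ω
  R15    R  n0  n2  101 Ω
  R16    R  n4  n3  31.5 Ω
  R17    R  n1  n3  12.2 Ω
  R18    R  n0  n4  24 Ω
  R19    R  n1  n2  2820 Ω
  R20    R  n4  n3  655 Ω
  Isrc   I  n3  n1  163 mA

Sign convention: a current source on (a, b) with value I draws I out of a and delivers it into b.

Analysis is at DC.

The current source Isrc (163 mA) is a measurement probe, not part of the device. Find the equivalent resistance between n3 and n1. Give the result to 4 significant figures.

R_eq = 7.086 Ω

Apply KCL at each of the 4 non-ground nodes and solve the resulting linear system.
Node n1: branches {R3, R7, R9, R10, R14, R17, R19, Isrc} → V_1 = 0.1242
Node n2: branches {R2, R4, R8, R9, R11, R13, R15, R19} → V_2 = -0.05536
Node n3: branches {R6, R10, R12, R13, R14, R16, R17, R20, Isrc} → V_3 = -1.031
Node n4: branches {R1, R5, R6, R11, R12, R16, R18, R20} → V_4 = -0.4486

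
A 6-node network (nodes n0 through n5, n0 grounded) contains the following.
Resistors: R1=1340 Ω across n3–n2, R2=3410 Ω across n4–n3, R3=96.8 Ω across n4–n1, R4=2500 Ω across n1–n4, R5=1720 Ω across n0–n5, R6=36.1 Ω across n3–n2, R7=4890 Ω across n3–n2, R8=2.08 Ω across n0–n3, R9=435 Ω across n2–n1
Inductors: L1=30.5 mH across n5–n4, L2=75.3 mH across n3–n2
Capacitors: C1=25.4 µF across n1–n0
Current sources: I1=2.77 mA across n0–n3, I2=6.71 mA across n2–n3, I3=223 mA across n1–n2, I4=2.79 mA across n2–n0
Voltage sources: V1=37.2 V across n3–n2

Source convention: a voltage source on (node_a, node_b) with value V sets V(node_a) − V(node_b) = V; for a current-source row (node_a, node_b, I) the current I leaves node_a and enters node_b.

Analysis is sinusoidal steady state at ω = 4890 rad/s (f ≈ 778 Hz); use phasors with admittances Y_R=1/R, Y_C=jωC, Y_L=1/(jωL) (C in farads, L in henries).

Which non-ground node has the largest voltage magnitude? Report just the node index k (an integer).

Apply KCL at each of the 5 non-ground nodes and solve the resulting linear system.
Node n1: branches {C1, R3, R4, I3, R9} → V_1 = -0.06147+2.470j
Node n2: branches {R1, L2, I2, I3, R6, R7, I4, R9, V1} → V_2 = -36.56+0.01313j
Node n3: branches {R1, R2, I1, L2, I2, R6, R7, R8, V1} → V_3 = 0.6379+0.01313j
Node n4: branches {R2, L1, R3, R4} → V_4 = -0.05059+2.285j
Node n5: branches {L1, R5} → V_5 = 0.1464+2.272j
Source currents: i(V1)=-1.363+0.09538j

2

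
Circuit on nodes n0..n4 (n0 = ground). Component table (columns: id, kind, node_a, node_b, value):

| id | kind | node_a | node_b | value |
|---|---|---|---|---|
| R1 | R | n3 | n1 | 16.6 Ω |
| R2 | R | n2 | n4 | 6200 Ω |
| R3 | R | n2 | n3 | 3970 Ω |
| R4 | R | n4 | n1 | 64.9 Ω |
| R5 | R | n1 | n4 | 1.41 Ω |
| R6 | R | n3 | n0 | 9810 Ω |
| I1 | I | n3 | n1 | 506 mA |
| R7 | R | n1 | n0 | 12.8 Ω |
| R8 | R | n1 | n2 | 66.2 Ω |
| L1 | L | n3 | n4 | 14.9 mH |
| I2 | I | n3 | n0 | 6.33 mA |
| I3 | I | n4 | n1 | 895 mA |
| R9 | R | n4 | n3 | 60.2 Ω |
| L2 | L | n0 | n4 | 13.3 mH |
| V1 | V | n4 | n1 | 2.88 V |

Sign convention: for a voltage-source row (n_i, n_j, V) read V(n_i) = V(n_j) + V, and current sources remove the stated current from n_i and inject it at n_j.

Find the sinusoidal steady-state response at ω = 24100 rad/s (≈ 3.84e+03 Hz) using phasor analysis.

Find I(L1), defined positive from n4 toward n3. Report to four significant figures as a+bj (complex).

0.0008929-0.02474j A

MNA unknowns: 4 node voltages V₁..V_4 plus 1 source current (V1)
R1: Y=0.06024+0.000j on G[3,1]
R2: Y=0.0001613+0.000j on G[2,4]
R3: Y=0.0002519+0.000j on G[2,3]
R4: Y=0.01541+0.000j on G[4,1]
R5: Y=0.7092+0.000j on G[1,4]
R6: Y=0.0001019+0.000j on G[3,0]
I1: z[3]−=0.506, z[1]+=0.506
R7: Y=0.07812+0.000j on G[1,0]
R8: Y=0.01511+0.000j on G[1,2]
L1: Y=0.000-0.002785j on G[3,4]
I2: z[3]−=0.00633, z[0]+=0.00633
I3: z[4]−=0.895, z[1]+=0.895
R9: Y=0.01661+0.000j on G[4,3]
L2: Y=0.000-0.003120j on G[0,4]
V1: row V4−V1=2.88, i_V1 at 4,1
solve → V1=-0.07757+0.1122j, V2=-0.1451+0.1070j, V3=-6.082-0.2085j, V4=2.802+0.1122j
aux → i_V1=-3.131+0.02816j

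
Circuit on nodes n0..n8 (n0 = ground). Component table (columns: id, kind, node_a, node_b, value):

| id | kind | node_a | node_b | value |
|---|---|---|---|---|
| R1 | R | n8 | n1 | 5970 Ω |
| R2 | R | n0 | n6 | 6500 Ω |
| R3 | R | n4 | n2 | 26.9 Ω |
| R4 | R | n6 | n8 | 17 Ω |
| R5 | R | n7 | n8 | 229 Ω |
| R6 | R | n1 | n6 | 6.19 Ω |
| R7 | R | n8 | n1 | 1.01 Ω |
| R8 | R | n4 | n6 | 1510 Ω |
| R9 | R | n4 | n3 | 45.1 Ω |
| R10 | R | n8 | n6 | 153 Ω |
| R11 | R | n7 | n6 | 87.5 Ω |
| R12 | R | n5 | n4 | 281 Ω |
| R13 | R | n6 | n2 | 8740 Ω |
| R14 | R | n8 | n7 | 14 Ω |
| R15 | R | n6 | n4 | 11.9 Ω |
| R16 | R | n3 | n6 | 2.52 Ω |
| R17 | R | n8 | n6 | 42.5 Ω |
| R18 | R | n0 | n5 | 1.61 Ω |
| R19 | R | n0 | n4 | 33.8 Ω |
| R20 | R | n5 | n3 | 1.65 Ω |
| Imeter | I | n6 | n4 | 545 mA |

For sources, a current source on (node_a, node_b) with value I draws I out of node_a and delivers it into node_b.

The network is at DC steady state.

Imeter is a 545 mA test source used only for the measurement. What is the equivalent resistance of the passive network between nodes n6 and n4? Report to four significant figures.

R_eq = 7.628 Ω

Apply KCL at each of the 8 non-ground nodes and solve the resulting linear system.
Node n1: branches {R1, R6, R7} → V_1 = -0.8260
Node n2: branches {R3, R13} → V_2 = 3.319
Node n3: branches {R9, R16, R20} → V_3 = -0.3414
Node n4: branches {R3, R8, R9, R12, R15, R19, Imeter} → V_4 = 3.331
Node n5: branches {R12, R18, R20} → V_5 = -0.1585
Node n6: branches {R2, R4, R6, R8, R10, R11, R13, R15, R16, R17, Imeter} → V_6 = -0.8260
Node n7: branches {R5, R11, R14} → V_7 = -0.8260
Node n8: branches {R1, R4, R5, R7, R10, R14, R17} → V_8 = -0.8260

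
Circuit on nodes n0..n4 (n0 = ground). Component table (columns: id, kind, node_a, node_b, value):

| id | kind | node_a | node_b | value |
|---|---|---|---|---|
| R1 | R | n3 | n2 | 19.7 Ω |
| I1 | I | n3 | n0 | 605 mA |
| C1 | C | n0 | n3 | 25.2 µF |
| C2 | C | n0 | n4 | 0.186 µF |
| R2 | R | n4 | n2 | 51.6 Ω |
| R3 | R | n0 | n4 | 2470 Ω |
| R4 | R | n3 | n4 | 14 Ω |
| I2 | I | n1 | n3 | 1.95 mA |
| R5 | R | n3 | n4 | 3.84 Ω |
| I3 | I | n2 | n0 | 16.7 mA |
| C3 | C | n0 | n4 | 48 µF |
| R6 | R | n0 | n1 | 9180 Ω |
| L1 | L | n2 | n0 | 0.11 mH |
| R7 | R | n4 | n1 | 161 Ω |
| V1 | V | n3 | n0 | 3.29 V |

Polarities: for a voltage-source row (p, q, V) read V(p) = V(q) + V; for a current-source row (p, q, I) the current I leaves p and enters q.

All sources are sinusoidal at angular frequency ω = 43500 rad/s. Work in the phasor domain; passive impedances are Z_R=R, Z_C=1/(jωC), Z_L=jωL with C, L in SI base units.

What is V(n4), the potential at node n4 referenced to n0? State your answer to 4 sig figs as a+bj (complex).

0.09101-0.5071j V

MNA unknowns: 4 node voltages V₁..V_4 plus 1 source current (V1)
R1: Y=0.05076+0.000j on G[3,2]
I1: z[3]−=0.605, z[0]+=0.605
C1: Y=0.000+1.096j on G[0,3]
C2: Y=0.000+0.008091j on G[0,4]
R2: Y=0.01938+0.000j on G[4,2]
R3: Y=0.0004049+0.000j on G[0,4]
R4: Y=0.07143+0.000j on G[3,4]
I2: z[1]−=0.00195, z[3]+=0.00195
R5: Y=0.2604+0.000j on G[3,4]
I3: z[2]−=0.0167, z[0]+=0.0167
C3: Y=0.000+2.088j on G[0,4]
R6: Y=0.0001089+0.000j on G[0,1]
L1: Y=0.000-0.2090j on G[2,0]
R7: Y=0.006211+0.000j on G[4,1]
V1: row V3−V0=3.29, i_V1 at 3,0
solve → V1=-0.2191-0.4984j, V2=0.2618+0.6398j, V3=3.290+0.000j, V4=0.09101-0.5071j
aux → i_V1=-1.818-3.742j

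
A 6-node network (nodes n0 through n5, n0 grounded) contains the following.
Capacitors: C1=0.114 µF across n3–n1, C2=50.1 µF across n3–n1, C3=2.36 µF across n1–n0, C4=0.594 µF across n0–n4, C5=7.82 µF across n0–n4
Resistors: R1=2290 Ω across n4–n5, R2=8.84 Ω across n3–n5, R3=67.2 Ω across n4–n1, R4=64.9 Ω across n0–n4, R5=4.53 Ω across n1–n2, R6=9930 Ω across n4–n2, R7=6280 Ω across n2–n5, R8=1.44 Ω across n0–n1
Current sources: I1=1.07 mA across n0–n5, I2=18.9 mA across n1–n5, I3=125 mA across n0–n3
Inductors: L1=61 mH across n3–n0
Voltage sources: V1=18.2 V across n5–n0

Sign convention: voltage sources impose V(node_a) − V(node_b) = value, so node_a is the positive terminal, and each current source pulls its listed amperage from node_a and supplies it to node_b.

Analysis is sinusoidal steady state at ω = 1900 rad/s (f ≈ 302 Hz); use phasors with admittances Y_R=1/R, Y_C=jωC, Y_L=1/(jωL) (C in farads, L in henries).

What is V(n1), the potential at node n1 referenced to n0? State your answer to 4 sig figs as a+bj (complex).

Apply KCL at each of the 5 non-ground nodes and solve the resulting linear system.
Node n1: branches {C1, C2, I2, C3, R3, R5, R8} → V_1 = 1.283+1.426j
Node n2: branches {R5, R6, R7} → V_2 = 1.295+1.424j
Node n3: branches {C1, C2, R2, I3, L1} → V_3 = 11.92-8.061j
Node n4: branches {R1, R3, C4, R4, C5, R6} → V_4 = 0.9777+0.1859j
Node n5: branches {R1, I1, I2, R2, R7, V1} → V_5 = 18.20+0.000j
Source currents: i(V1)=-0.7008-0.9116j

1.283+1.426j V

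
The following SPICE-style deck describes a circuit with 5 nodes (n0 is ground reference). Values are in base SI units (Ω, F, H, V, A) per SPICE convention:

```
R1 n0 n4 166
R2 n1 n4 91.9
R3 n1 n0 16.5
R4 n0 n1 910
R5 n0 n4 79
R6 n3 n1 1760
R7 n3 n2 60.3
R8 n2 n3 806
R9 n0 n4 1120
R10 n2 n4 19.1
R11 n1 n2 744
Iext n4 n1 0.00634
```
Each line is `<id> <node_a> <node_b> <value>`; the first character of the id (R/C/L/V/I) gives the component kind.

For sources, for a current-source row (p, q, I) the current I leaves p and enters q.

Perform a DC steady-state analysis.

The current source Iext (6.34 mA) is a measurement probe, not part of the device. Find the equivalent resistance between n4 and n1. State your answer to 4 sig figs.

R_eq = 36.27 Ω

MNA unknowns: 4 node voltages V₁..V_4
R1: Y=0.006024 on G[0,4]
R2: Y=0.01088 on G[1,4]
R3: Y=0.06061 on G[1,0]
R4: Y=0.001099 on G[0,1]
R5: Y=0.01266 on G[0,4]
R6: Y=0.0005682 on G[3,1]
R7: Y=0.01658 on G[3,2]
R8: Y=0.001241 on G[2,3]
R9: Y=0.0008929 on G[0,4]
R10: Y=0.05236 on G[2,4]
R11: Y=0.001344 on G[1,2]
Iext: z[4]−=0.00634, z[1]+=0.00634
solve → V1=0.05538, V2=-0.1665, V3=-0.1597, V4=-0.1746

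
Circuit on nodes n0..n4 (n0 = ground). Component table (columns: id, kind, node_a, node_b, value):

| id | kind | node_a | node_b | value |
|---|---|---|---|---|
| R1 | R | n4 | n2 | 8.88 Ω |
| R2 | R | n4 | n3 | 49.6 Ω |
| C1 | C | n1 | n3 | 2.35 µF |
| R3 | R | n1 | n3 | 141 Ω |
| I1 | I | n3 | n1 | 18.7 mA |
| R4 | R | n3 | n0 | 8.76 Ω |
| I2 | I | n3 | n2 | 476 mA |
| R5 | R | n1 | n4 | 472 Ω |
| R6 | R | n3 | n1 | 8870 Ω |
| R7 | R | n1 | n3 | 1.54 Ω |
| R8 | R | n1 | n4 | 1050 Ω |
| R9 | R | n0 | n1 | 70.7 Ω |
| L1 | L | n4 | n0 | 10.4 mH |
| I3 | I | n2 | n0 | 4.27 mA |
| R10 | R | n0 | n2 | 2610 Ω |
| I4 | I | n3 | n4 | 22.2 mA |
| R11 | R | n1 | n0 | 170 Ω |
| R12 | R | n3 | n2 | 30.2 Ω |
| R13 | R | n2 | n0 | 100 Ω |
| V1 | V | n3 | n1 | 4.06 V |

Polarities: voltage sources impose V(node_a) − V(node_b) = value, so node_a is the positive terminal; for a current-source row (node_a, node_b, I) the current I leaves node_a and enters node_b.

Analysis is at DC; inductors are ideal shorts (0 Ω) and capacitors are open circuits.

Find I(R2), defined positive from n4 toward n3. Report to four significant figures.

Apply KCL at each of the 4 non-ground nodes and solve the resulting linear system.
Node n1: branches {C1, R3, I1, R5, R6, R7, R8, R9, R11, V1} → V_1 = -5.719
Node n2: branches {R1, I2, I3, R10, R12, R13} → V_2 = 2.670
Node n3: branches {R2, C1, R3, I1, R4, I2, R6, R7, I4, R12, V1} → V_3 = -1.659
Node n4: branches {R1, R2, R5, R8, L1, I4} → V_4 = 0.000
Source currents: i(L1)=0.2719, i(V1)=-2.816

0.03344 A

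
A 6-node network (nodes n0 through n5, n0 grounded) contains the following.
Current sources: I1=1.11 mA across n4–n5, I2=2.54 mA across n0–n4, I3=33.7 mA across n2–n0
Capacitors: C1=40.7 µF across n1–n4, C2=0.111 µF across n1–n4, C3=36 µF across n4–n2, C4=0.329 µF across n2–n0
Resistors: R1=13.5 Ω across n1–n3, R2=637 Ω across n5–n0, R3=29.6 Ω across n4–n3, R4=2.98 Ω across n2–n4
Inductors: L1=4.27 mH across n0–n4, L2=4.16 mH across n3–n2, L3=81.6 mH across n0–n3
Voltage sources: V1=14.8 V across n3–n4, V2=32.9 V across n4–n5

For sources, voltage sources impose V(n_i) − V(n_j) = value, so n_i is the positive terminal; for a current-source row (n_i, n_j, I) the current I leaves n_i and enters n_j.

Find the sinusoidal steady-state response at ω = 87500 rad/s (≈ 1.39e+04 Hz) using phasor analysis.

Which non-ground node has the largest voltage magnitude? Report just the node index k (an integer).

5

MNA unknowns: 5 node voltages V₁..V_5 plus 2 source currents (V1, V2)
I1: z[4]−=0.00111, z[5]+=0.00111
C1: Y=0.000+3.561j on G[1,4]
I2: z[0]−=0.00254, z[4]+=0.00254
I3: z[2]−=0.0337, z[0]+=0.0337
R1: Y=0.07407+0.000j on G[1,3]
R2: Y=0.001570+0.000j on G[5,0]
R3: Y=0.03378+0.000j on G[4,3]
L1: Y=0.000-0.002676j on G[0,4]
C2: Y=0.000+0.009713j on G[1,4]
L2: Y=0.000-0.002747j on G[3,2]
C3: Y=0.000+3.150j on G[4,2]
C4: Y=0.000+0.02879j on G[2,0]
L3: Y=0.000-0.0001401j on G[0,3]
R4: Y=0.3356+0.000j on G[2,4]
V1: row V3−V4=14.8, i_V1 at 3,4
V2: row V4−V5=32.9, i_V2 at 4,5
solve → V1=0.1520-1.105j, V2=0.1298-0.7818j, V3=14.95-0.7980j, V4=0.1456-0.7980j, V5=-32.75-0.7980j
aux → i_V1=-1.596+0.02006j, i_V2=-0.05253-0.001253j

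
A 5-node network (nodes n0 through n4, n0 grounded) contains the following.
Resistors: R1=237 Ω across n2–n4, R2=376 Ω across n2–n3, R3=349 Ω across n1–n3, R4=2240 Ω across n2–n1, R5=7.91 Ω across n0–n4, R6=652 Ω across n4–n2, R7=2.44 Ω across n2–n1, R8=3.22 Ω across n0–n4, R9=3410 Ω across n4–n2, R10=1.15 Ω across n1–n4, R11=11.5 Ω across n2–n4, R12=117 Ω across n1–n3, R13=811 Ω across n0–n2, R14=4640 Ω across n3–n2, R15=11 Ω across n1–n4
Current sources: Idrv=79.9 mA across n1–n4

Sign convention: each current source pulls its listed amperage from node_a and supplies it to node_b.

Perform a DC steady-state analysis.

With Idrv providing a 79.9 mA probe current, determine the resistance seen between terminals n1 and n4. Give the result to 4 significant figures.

R_eq = 0.9641 Ω

Apply KCL at each of the 4 non-ground nodes and solve the resulting linear system.
Node n1: branches {R3, R4, R7, R10, R12, R15, Idrv} → V_1 = -0.07686
Node n2: branches {R1, R2, R4, R6, R7, R9, R11, R13, R14} → V_2 = -0.06254
Node n3: branches {R2, R3, R12, R14} → V_3 = -0.07398
Node n4: branches {R1, R5, R6, R8, R9, R10, R11, R15, Idrv} → V_4 = 0.0001765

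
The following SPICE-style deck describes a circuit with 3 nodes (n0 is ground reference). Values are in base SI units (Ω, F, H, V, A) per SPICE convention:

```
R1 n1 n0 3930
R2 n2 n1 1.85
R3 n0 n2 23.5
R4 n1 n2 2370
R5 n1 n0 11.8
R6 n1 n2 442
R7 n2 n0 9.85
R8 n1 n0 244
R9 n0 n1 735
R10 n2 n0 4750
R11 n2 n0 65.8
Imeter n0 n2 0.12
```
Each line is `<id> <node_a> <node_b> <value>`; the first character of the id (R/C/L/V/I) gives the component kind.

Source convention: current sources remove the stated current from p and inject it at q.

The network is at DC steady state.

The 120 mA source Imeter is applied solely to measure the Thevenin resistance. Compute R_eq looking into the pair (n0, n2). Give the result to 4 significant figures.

R_eq = 4.219 Ω

Element admittances at DC:
  Y(R1) = 0.0002545 S between n1,n0
  Y(R2) = 0.5405 S between n2,n1
  Y(R3) = 0.04255 S between n0,n2
  Y(R4) = 0.0004219 S between n1,n2
  Y(R5) = 0.08475 S between n1,n0
  Y(R6) = 0.002262 S between n1,n2
  Y(R7) = 0.1015 S between n2,n0
  Y(R8) = 0.004098 S between n1,n0
  Y(R9) = 0.001361 S between n0,n1
  Y(R10) = 0.0002105 S between n2,n0
  Y(R11) = 0.01520 S between n2,n0
  Imeter: injects 0.12 A into n2 (from n0)
Assemble and solve the 2×2 MNA system:
  V(n1)=0.4340  V(n2)=0.5063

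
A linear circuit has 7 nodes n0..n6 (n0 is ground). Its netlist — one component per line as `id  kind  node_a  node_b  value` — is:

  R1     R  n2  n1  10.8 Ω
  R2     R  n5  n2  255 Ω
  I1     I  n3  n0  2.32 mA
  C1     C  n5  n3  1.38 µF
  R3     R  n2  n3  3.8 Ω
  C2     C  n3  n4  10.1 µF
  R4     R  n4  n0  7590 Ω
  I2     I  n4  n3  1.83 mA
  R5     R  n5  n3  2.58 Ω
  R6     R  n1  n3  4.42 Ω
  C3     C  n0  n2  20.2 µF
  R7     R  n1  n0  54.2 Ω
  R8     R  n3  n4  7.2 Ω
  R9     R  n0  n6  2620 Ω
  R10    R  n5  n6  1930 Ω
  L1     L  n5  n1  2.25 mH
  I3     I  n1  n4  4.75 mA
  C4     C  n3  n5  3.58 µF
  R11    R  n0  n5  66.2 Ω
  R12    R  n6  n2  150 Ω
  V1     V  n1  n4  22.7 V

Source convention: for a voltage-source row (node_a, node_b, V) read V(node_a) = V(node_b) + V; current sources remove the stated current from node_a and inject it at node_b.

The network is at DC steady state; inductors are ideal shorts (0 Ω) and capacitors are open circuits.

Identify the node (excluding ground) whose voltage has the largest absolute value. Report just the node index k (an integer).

4

Apply KCL at each of the 6 non-ground nodes and solve the resulting linear system.
Node n1: branches {R1, R6, R7, L1, I3, V1} → V_1 = 0.04730
Node n2: branches {R1, R2, R3, C3, R12} → V_2 = -2.747
Node n3: branches {I1, C1, R3, C2, I2, R5, R6, R8, C4} → V_3 = -3.781
Node n4: branches {C2, R4, I2, R8, I3, V1} → V_4 = -22.65
Node n5: branches {R2, C1, R5, R10, L1, C4, R11} → V_5 = 0.04730
Node n6: branches {R9, R10, R12} → V_6 = -2.417
Source currents: i(L1)=-1.497, i(V1)=-2.627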